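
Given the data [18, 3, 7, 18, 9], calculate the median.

9

Step 1: Sort the data in ascending order: [3, 7, 9, 18, 18]
Step 2: The number of values is n = 5.
Step 3: Since n is odd, the median is the middle value at position 3: 9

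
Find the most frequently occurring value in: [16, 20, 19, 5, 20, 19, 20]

20

Step 1: Count the frequency of each value:
  5: appears 1 time(s)
  16: appears 1 time(s)
  19: appears 2 time(s)
  20: appears 3 time(s)
Step 2: The value 20 appears most frequently (3 times).
Step 3: Mode = 20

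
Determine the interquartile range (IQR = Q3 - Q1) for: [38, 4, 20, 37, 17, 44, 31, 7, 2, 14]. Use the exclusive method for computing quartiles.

31

Step 1: Sort the data: [2, 4, 7, 14, 17, 20, 31, 37, 38, 44]
Step 2: n = 10
Step 3: Using the exclusive quartile method:
  Q1 = 6.25
  Q2 (median) = 18.5
  Q3 = 37.25
  IQR = Q3 - Q1 = 37.25 - 6.25 = 31
Step 4: IQR = 31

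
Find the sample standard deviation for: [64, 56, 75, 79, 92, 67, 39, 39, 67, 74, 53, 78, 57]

15.6074

Step 1: Compute the mean: 64.6154
Step 2: Sum of squared deviations from the mean: 2923.0769
Step 3: Sample variance = 2923.0769 / 12 = 243.5897
Step 4: Standard deviation = sqrt(243.5897) = 15.6074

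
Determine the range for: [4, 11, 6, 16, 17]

13

Step 1: Identify the maximum value: max = 17
Step 2: Identify the minimum value: min = 4
Step 3: Range = max - min = 17 - 4 = 13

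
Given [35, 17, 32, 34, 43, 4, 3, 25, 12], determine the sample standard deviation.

14.4376

Step 1: Compute the mean: 22.7778
Step 2: Sum of squared deviations from the mean: 1667.5556
Step 3: Sample variance = 1667.5556 / 8 = 208.4444
Step 4: Standard deviation = sqrt(208.4444) = 14.4376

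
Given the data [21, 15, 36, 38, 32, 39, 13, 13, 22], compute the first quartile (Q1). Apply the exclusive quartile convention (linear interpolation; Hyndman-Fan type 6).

14

Step 1: Sort the data: [13, 13, 15, 21, 22, 32, 36, 38, 39]
Step 2: n = 9
Step 3: Using the exclusive quartile method:
  Q1 = 14
  Q2 (median) = 22
  Q3 = 37
  IQR = Q3 - Q1 = 37 - 14 = 23
Step 4: Q1 = 14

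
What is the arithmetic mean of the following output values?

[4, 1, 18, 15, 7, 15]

10

Step 1: Sum all values: 4 + 1 + 18 + 15 + 7 + 15 = 60
Step 2: Count the number of values: n = 6
Step 3: Mean = sum / n = 60 / 6 = 10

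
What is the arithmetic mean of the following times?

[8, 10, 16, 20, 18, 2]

12.3333

Step 1: Sum all values: 8 + 10 + 16 + 20 + 18 + 2 = 74
Step 2: Count the number of values: n = 6
Step 3: Mean = sum / n = 74 / 6 = 12.3333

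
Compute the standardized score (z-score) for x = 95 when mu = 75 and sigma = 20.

1

Step 1: Recall the z-score formula: z = (x - mu) / sigma
Step 2: Substitute values: z = (95 - 75) / 20
Step 3: z = 20 / 20 = 1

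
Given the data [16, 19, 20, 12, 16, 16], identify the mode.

16

Step 1: Count the frequency of each value:
  12: appears 1 time(s)
  16: appears 3 time(s)
  19: appears 1 time(s)
  20: appears 1 time(s)
Step 2: The value 16 appears most frequently (3 times).
Step 3: Mode = 16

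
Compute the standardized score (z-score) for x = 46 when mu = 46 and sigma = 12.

0

Step 1: Recall the z-score formula: z = (x - mu) / sigma
Step 2: Substitute values: z = (46 - 46) / 12
Step 3: z = 0 / 12 = 0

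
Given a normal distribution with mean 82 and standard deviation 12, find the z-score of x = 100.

1.5

Step 1: Recall the z-score formula: z = (x - mu) / sigma
Step 2: Substitute values: z = (100 - 82) / 12
Step 3: z = 18 / 12 = 1.5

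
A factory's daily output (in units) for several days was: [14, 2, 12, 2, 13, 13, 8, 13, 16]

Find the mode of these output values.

13

Step 1: Count the frequency of each value:
  2: appears 2 time(s)
  8: appears 1 time(s)
  12: appears 1 time(s)
  13: appears 3 time(s)
  14: appears 1 time(s)
  16: appears 1 time(s)
Step 2: The value 13 appears most frequently (3 times).
Step 3: Mode = 13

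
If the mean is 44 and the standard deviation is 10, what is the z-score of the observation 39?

-0.5

Step 1: Recall the z-score formula: z = (x - mu) / sigma
Step 2: Substitute values: z = (39 - 44) / 10
Step 3: z = -5 / 10 = -0.5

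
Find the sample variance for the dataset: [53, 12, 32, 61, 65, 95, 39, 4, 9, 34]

822.2667

Step 1: Compute the mean: (53 + 12 + 32 + 61 + 65 + 95 + 39 + 4 + 9 + 34) / 10 = 40.4
Step 2: Compute squared deviations from the mean:
  (53 - 40.4)^2 = 158.76
  (12 - 40.4)^2 = 806.56
  (32 - 40.4)^2 = 70.56
  (61 - 40.4)^2 = 424.36
  (65 - 40.4)^2 = 605.16
  (95 - 40.4)^2 = 2981.16
  (39 - 40.4)^2 = 1.96
  (4 - 40.4)^2 = 1324.96
  (9 - 40.4)^2 = 985.96
  (34 - 40.4)^2 = 40.96
Step 3: Sum of squared deviations = 7400.4
Step 4: Sample variance = 7400.4 / 9 = 822.2667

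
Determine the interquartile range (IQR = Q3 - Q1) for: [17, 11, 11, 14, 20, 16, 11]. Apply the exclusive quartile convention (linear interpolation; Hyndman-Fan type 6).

6

Step 1: Sort the data: [11, 11, 11, 14, 16, 17, 20]
Step 2: n = 7
Step 3: Using the exclusive quartile method:
  Q1 = 11
  Q2 (median) = 14
  Q3 = 17
  IQR = Q3 - Q1 = 17 - 11 = 6
Step 4: IQR = 6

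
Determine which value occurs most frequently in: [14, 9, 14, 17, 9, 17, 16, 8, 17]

17

Step 1: Count the frequency of each value:
  8: appears 1 time(s)
  9: appears 2 time(s)
  14: appears 2 time(s)
  16: appears 1 time(s)
  17: appears 3 time(s)
Step 2: The value 17 appears most frequently (3 times).
Step 3: Mode = 17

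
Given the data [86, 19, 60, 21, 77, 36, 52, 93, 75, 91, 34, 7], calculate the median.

56

Step 1: Sort the data in ascending order: [7, 19, 21, 34, 36, 52, 60, 75, 77, 86, 91, 93]
Step 2: The number of values is n = 12.
Step 3: Since n is even, the median is the average of positions 6 and 7:
  Median = (52 + 60) / 2 = 56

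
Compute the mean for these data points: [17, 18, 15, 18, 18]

17.2

Step 1: Sum all values: 17 + 18 + 15 + 18 + 18 = 86
Step 2: Count the number of values: n = 5
Step 3: Mean = sum / n = 86 / 5 = 17.2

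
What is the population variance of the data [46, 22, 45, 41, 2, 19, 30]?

223.9184

Step 1: Compute the mean: (46 + 22 + 45 + 41 + 2 + 19 + 30) / 7 = 29.2857
Step 2: Compute squared deviations from the mean:
  (46 - 29.2857)^2 = 279.3673
  (22 - 29.2857)^2 = 53.0816
  (45 - 29.2857)^2 = 246.9388
  (41 - 29.2857)^2 = 137.2245
  (2 - 29.2857)^2 = 744.5102
  (19 - 29.2857)^2 = 105.7959
  (30 - 29.2857)^2 = 0.5102
Step 3: Sum of squared deviations = 1567.4286
Step 4: Population variance = 1567.4286 / 7 = 223.9184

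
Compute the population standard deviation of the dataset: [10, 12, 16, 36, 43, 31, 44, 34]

12.8136

Step 1: Compute the mean: 28.25
Step 2: Sum of squared deviations from the mean: 1313.5
Step 3: Population variance = 1313.5 / 8 = 164.1875
Step 4: Standard deviation = sqrt(164.1875) = 12.8136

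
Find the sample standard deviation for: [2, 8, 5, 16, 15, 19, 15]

6.3994

Step 1: Compute the mean: 11.4286
Step 2: Sum of squared deviations from the mean: 245.7143
Step 3: Sample variance = 245.7143 / 6 = 40.9524
Step 4: Standard deviation = sqrt(40.9524) = 6.3994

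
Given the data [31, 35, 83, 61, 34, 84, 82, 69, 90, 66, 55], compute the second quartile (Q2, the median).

66

Step 1: Sort the data: [31, 34, 35, 55, 61, 66, 69, 82, 83, 84, 90]
Step 2: n = 11
Step 3: Q2 is the median. Since n is odd, it is the middle value at position 6: 66
Step 4: Q2 = 66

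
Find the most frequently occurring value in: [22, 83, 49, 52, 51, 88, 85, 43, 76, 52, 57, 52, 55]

52

Step 1: Count the frequency of each value:
  22: appears 1 time(s)
  43: appears 1 time(s)
  49: appears 1 time(s)
  51: appears 1 time(s)
  52: appears 3 time(s)
  55: appears 1 time(s)
  57: appears 1 time(s)
  76: appears 1 time(s)
  83: appears 1 time(s)
  85: appears 1 time(s)
  88: appears 1 time(s)
Step 2: The value 52 appears most frequently (3 times).
Step 3: Mode = 52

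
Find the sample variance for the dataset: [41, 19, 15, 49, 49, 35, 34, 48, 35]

155.3611

Step 1: Compute the mean: (41 + 19 + 15 + 49 + 49 + 35 + 34 + 48 + 35) / 9 = 36.1111
Step 2: Compute squared deviations from the mean:
  (41 - 36.1111)^2 = 23.9012
  (19 - 36.1111)^2 = 292.7901
  (15 - 36.1111)^2 = 445.679
  (49 - 36.1111)^2 = 166.1235
  (49 - 36.1111)^2 = 166.1235
  (35 - 36.1111)^2 = 1.2346
  (34 - 36.1111)^2 = 4.4568
  (48 - 36.1111)^2 = 141.3457
  (35 - 36.1111)^2 = 1.2346
Step 3: Sum of squared deviations = 1242.8889
Step 4: Sample variance = 1242.8889 / 8 = 155.3611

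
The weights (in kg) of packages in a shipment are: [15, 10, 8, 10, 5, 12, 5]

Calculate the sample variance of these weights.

13.2381

Step 1: Compute the mean: (15 + 10 + 8 + 10 + 5 + 12 + 5) / 7 = 9.2857
Step 2: Compute squared deviations from the mean:
  (15 - 9.2857)^2 = 32.6531
  (10 - 9.2857)^2 = 0.5102
  (8 - 9.2857)^2 = 1.6531
  (10 - 9.2857)^2 = 0.5102
  (5 - 9.2857)^2 = 18.3673
  (12 - 9.2857)^2 = 7.3673
  (5 - 9.2857)^2 = 18.3673
Step 3: Sum of squared deviations = 79.4286
Step 4: Sample variance = 79.4286 / 6 = 13.2381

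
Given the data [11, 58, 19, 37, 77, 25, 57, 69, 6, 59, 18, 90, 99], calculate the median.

57

Step 1: Sort the data in ascending order: [6, 11, 18, 19, 25, 37, 57, 58, 59, 69, 77, 90, 99]
Step 2: The number of values is n = 13.
Step 3: Since n is odd, the median is the middle value at position 7: 57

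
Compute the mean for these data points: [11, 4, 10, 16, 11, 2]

9

Step 1: Sum all values: 11 + 4 + 10 + 16 + 11 + 2 = 54
Step 2: Count the number of values: n = 6
Step 3: Mean = sum / n = 54 / 6 = 9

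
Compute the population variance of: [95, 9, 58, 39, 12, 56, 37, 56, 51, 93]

742.24

Step 1: Compute the mean: (95 + 9 + 58 + 39 + 12 + 56 + 37 + 56 + 51 + 93) / 10 = 50.6
Step 2: Compute squared deviations from the mean:
  (95 - 50.6)^2 = 1971.36
  (9 - 50.6)^2 = 1730.56
  (58 - 50.6)^2 = 54.76
  (39 - 50.6)^2 = 134.56
  (12 - 50.6)^2 = 1489.96
  (56 - 50.6)^2 = 29.16
  (37 - 50.6)^2 = 184.96
  (56 - 50.6)^2 = 29.16
  (51 - 50.6)^2 = 0.16
  (93 - 50.6)^2 = 1797.76
Step 3: Sum of squared deviations = 7422.4
Step 4: Population variance = 7422.4 / 10 = 742.24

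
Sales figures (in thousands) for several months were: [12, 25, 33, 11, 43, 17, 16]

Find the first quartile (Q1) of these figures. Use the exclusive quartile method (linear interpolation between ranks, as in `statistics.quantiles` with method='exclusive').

12

Step 1: Sort the data: [11, 12, 16, 17, 25, 33, 43]
Step 2: n = 7
Step 3: Using the exclusive quartile method:
  Q1 = 12
  Q2 (median) = 17
  Q3 = 33
  IQR = Q3 - Q1 = 33 - 12 = 21
Step 4: Q1 = 12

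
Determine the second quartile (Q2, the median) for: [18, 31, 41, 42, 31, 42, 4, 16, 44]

31

Step 1: Sort the data: [4, 16, 18, 31, 31, 41, 42, 42, 44]
Step 2: n = 9
Step 3: Q2 is the median. Since n is odd, it is the middle value at position 5: 31
Step 4: Q2 = 31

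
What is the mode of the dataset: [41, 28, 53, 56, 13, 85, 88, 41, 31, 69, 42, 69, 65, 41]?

41

Step 1: Count the frequency of each value:
  13: appears 1 time(s)
  28: appears 1 time(s)
  31: appears 1 time(s)
  41: appears 3 time(s)
  42: appears 1 time(s)
  53: appears 1 time(s)
  56: appears 1 time(s)
  65: appears 1 time(s)
  69: appears 2 time(s)
  85: appears 1 time(s)
  88: appears 1 time(s)
Step 2: The value 41 appears most frequently (3 times).
Step 3: Mode = 41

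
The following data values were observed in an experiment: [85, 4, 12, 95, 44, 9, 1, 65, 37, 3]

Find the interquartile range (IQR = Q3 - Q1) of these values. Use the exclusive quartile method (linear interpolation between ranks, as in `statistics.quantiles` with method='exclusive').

66.25

Step 1: Sort the data: [1, 3, 4, 9, 12, 37, 44, 65, 85, 95]
Step 2: n = 10
Step 3: Using the exclusive quartile method:
  Q1 = 3.75
  Q2 (median) = 24.5
  Q3 = 70
  IQR = Q3 - Q1 = 70 - 3.75 = 66.25
Step 4: IQR = 66.25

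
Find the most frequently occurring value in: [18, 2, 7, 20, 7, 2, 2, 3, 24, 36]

2

Step 1: Count the frequency of each value:
  2: appears 3 time(s)
  3: appears 1 time(s)
  7: appears 2 time(s)
  18: appears 1 time(s)
  20: appears 1 time(s)
  24: appears 1 time(s)
  36: appears 1 time(s)
Step 2: The value 2 appears most frequently (3 times).
Step 3: Mode = 2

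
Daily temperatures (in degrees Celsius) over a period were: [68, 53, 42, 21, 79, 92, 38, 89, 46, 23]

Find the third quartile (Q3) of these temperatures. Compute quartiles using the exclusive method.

81.5

Step 1: Sort the data: [21, 23, 38, 42, 46, 53, 68, 79, 89, 92]
Step 2: n = 10
Step 3: Using the exclusive quartile method:
  Q1 = 34.25
  Q2 (median) = 49.5
  Q3 = 81.5
  IQR = Q3 - Q1 = 81.5 - 34.25 = 47.25
Step 4: Q3 = 81.5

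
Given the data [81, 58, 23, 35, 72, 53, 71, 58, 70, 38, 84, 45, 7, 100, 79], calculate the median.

58

Step 1: Sort the data in ascending order: [7, 23, 35, 38, 45, 53, 58, 58, 70, 71, 72, 79, 81, 84, 100]
Step 2: The number of values is n = 15.
Step 3: Since n is odd, the median is the middle value at position 8: 58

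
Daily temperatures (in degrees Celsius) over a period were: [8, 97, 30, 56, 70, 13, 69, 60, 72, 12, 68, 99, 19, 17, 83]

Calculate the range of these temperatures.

91

Step 1: Identify the maximum value: max = 99
Step 2: Identify the minimum value: min = 8
Step 3: Range = max - min = 99 - 8 = 91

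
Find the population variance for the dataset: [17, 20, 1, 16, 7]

50.16

Step 1: Compute the mean: (17 + 20 + 1 + 16 + 7) / 5 = 12.2
Step 2: Compute squared deviations from the mean:
  (17 - 12.2)^2 = 23.04
  (20 - 12.2)^2 = 60.84
  (1 - 12.2)^2 = 125.44
  (16 - 12.2)^2 = 14.44
  (7 - 12.2)^2 = 27.04
Step 3: Sum of squared deviations = 250.8
Step 4: Population variance = 250.8 / 5 = 50.16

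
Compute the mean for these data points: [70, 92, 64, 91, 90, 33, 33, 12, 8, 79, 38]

55.4545

Step 1: Sum all values: 70 + 92 + 64 + 91 + 90 + 33 + 33 + 12 + 8 + 79 + 38 = 610
Step 2: Count the number of values: n = 11
Step 3: Mean = sum / n = 610 / 11 = 55.4545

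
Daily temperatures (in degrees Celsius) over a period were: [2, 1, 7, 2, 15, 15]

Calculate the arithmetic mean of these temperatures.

7

Step 1: Sum all values: 2 + 1 + 7 + 2 + 15 + 15 = 42
Step 2: Count the number of values: n = 6
Step 3: Mean = sum / n = 42 / 6 = 7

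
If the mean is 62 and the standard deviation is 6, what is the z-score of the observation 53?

-1.5

Step 1: Recall the z-score formula: z = (x - mu) / sigma
Step 2: Substitute values: z = (53 - 62) / 6
Step 3: z = -9 / 6 = -1.5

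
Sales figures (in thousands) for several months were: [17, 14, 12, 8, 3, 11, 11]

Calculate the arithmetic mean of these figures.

10.8571

Step 1: Sum all values: 17 + 14 + 12 + 8 + 3 + 11 + 11 = 76
Step 2: Count the number of values: n = 7
Step 3: Mean = sum / n = 76 / 7 = 10.8571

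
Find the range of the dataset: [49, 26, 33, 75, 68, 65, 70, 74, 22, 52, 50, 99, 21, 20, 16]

83

Step 1: Identify the maximum value: max = 99
Step 2: Identify the minimum value: min = 16
Step 3: Range = max - min = 99 - 16 = 83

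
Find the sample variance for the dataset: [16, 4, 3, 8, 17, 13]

36.5667

Step 1: Compute the mean: (16 + 4 + 3 + 8 + 17 + 13) / 6 = 10.1667
Step 2: Compute squared deviations from the mean:
  (16 - 10.1667)^2 = 34.0278
  (4 - 10.1667)^2 = 38.0278
  (3 - 10.1667)^2 = 51.3611
  (8 - 10.1667)^2 = 4.6944
  (17 - 10.1667)^2 = 46.6944
  (13 - 10.1667)^2 = 8.0278
Step 3: Sum of squared deviations = 182.8333
Step 4: Sample variance = 182.8333 / 5 = 36.5667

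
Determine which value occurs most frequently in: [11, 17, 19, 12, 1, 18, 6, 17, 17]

17

Step 1: Count the frequency of each value:
  1: appears 1 time(s)
  6: appears 1 time(s)
  11: appears 1 time(s)
  12: appears 1 time(s)
  17: appears 3 time(s)
  18: appears 1 time(s)
  19: appears 1 time(s)
Step 2: The value 17 appears most frequently (3 times).
Step 3: Mode = 17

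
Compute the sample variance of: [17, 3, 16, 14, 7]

37.3

Step 1: Compute the mean: (17 + 3 + 16 + 14 + 7) / 5 = 11.4
Step 2: Compute squared deviations from the mean:
  (17 - 11.4)^2 = 31.36
  (3 - 11.4)^2 = 70.56
  (16 - 11.4)^2 = 21.16
  (14 - 11.4)^2 = 6.76
  (7 - 11.4)^2 = 19.36
Step 3: Sum of squared deviations = 149.2
Step 4: Sample variance = 149.2 / 4 = 37.3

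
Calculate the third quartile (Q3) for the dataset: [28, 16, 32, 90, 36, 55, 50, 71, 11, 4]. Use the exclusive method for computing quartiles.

59

Step 1: Sort the data: [4, 11, 16, 28, 32, 36, 50, 55, 71, 90]
Step 2: n = 10
Step 3: Using the exclusive quartile method:
  Q1 = 14.75
  Q2 (median) = 34
  Q3 = 59
  IQR = Q3 - Q1 = 59 - 14.75 = 44.25
Step 4: Q3 = 59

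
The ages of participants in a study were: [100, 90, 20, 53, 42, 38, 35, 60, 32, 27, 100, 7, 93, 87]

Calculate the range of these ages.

93

Step 1: Identify the maximum value: max = 100
Step 2: Identify the minimum value: min = 7
Step 3: Range = max - min = 100 - 7 = 93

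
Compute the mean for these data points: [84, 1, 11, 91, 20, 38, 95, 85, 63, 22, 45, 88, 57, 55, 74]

55.2667

Step 1: Sum all values: 84 + 1 + 11 + 91 + 20 + 38 + 95 + 85 + 63 + 22 + 45 + 88 + 57 + 55 + 74 = 829
Step 2: Count the number of values: n = 15
Step 3: Mean = sum / n = 829 / 15 = 55.2667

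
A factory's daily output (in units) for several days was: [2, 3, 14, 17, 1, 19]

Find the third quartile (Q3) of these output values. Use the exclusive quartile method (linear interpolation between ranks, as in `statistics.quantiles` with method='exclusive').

17.5

Step 1: Sort the data: [1, 2, 3, 14, 17, 19]
Step 2: n = 6
Step 3: Using the exclusive quartile method:
  Q1 = 1.75
  Q2 (median) = 8.5
  Q3 = 17.5
  IQR = Q3 - Q1 = 17.5 - 1.75 = 15.75
Step 4: Q3 = 17.5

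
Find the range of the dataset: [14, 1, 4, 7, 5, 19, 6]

18

Step 1: Identify the maximum value: max = 19
Step 2: Identify the minimum value: min = 1
Step 3: Range = max - min = 19 - 1 = 18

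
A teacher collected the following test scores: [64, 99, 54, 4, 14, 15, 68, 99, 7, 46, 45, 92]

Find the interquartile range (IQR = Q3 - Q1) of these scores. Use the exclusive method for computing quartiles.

71.75

Step 1: Sort the data: [4, 7, 14, 15, 45, 46, 54, 64, 68, 92, 99, 99]
Step 2: n = 12
Step 3: Using the exclusive quartile method:
  Q1 = 14.25
  Q2 (median) = 50
  Q3 = 86
  IQR = Q3 - Q1 = 86 - 14.25 = 71.75
Step 4: IQR = 71.75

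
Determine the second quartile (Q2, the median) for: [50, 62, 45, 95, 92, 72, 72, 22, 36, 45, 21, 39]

47.5

Step 1: Sort the data: [21, 22, 36, 39, 45, 45, 50, 62, 72, 72, 92, 95]
Step 2: n = 12
Step 3: Q2 is the median. Since n is even, it is the average of the values at positions 6 and 7:
  Q2 = (45 + 50) / 2 = 47.5
Step 4: Q2 = 47.5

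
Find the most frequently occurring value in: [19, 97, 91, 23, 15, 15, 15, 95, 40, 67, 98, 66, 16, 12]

15

Step 1: Count the frequency of each value:
  12: appears 1 time(s)
  15: appears 3 time(s)
  16: appears 1 time(s)
  19: appears 1 time(s)
  23: appears 1 time(s)
  40: appears 1 time(s)
  66: appears 1 time(s)
  67: appears 1 time(s)
  91: appears 1 time(s)
  95: appears 1 time(s)
  97: appears 1 time(s)
  98: appears 1 time(s)
Step 2: The value 15 appears most frequently (3 times).
Step 3: Mode = 15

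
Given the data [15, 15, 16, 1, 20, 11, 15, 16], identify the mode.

15

Step 1: Count the frequency of each value:
  1: appears 1 time(s)
  11: appears 1 time(s)
  15: appears 3 time(s)
  16: appears 2 time(s)
  20: appears 1 time(s)
Step 2: The value 15 appears most frequently (3 times).
Step 3: Mode = 15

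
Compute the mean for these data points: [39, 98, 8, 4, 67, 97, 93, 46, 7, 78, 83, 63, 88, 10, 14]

53

Step 1: Sum all values: 39 + 98 + 8 + 4 + 67 + 97 + 93 + 46 + 7 + 78 + 83 + 63 + 88 + 10 + 14 = 795
Step 2: Count the number of values: n = 15
Step 3: Mean = sum / n = 795 / 15 = 53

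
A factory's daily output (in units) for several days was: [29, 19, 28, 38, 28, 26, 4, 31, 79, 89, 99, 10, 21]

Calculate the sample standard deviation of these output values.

30.3634

Step 1: Compute the mean: 38.5385
Step 2: Sum of squared deviations from the mean: 11063.2308
Step 3: Sample variance = 11063.2308 / 12 = 921.9359
Step 4: Standard deviation = sqrt(921.9359) = 30.3634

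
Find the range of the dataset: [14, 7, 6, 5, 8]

9

Step 1: Identify the maximum value: max = 14
Step 2: Identify the minimum value: min = 5
Step 3: Range = max - min = 14 - 5 = 9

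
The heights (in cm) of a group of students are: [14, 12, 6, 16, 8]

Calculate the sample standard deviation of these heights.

4.1473

Step 1: Compute the mean: 11.2
Step 2: Sum of squared deviations from the mean: 68.8
Step 3: Sample variance = 68.8 / 4 = 17.2
Step 4: Standard deviation = sqrt(17.2) = 4.1473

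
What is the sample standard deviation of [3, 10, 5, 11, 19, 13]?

5.7417

Step 1: Compute the mean: 10.1667
Step 2: Sum of squared deviations from the mean: 164.8333
Step 3: Sample variance = 164.8333 / 5 = 32.9667
Step 4: Standard deviation = sqrt(32.9667) = 5.7417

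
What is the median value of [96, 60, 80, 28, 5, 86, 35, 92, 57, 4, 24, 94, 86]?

60

Step 1: Sort the data in ascending order: [4, 5, 24, 28, 35, 57, 60, 80, 86, 86, 92, 94, 96]
Step 2: The number of values is n = 13.
Step 3: Since n is odd, the median is the middle value at position 7: 60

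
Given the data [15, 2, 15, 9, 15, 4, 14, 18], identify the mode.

15

Step 1: Count the frequency of each value:
  2: appears 1 time(s)
  4: appears 1 time(s)
  9: appears 1 time(s)
  14: appears 1 time(s)
  15: appears 3 time(s)
  18: appears 1 time(s)
Step 2: The value 15 appears most frequently (3 times).
Step 3: Mode = 15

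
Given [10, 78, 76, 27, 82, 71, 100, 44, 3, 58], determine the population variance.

962.29

Step 1: Compute the mean: (10 + 78 + 76 + 27 + 82 + 71 + 100 + 44 + 3 + 58) / 10 = 54.9
Step 2: Compute squared deviations from the mean:
  (10 - 54.9)^2 = 2016.01
  (78 - 54.9)^2 = 533.61
  (76 - 54.9)^2 = 445.21
  (27 - 54.9)^2 = 778.41
  (82 - 54.9)^2 = 734.41
  (71 - 54.9)^2 = 259.21
  (100 - 54.9)^2 = 2034.01
  (44 - 54.9)^2 = 118.81
  (3 - 54.9)^2 = 2693.61
  (58 - 54.9)^2 = 9.61
Step 3: Sum of squared deviations = 9622.9
Step 4: Population variance = 9622.9 / 10 = 962.29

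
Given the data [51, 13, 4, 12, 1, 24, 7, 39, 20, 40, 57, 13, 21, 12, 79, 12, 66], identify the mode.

12

Step 1: Count the frequency of each value:
  1: appears 1 time(s)
  4: appears 1 time(s)
  7: appears 1 time(s)
  12: appears 3 time(s)
  13: appears 2 time(s)
  20: appears 1 time(s)
  21: appears 1 time(s)
  24: appears 1 time(s)
  39: appears 1 time(s)
  40: appears 1 time(s)
  51: appears 1 time(s)
  57: appears 1 time(s)
  66: appears 1 time(s)
  79: appears 1 time(s)
Step 2: The value 12 appears most frequently (3 times).
Step 3: Mode = 12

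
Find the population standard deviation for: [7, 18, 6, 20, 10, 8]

5.4696

Step 1: Compute the mean: 11.5
Step 2: Sum of squared deviations from the mean: 179.5
Step 3: Population variance = 179.5 / 6 = 29.9167
Step 4: Standard deviation = sqrt(29.9167) = 5.4696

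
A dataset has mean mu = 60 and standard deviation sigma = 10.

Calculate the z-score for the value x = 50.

-1

Step 1: Recall the z-score formula: z = (x - mu) / sigma
Step 2: Substitute values: z = (50 - 60) / 10
Step 3: z = -10 / 10 = -1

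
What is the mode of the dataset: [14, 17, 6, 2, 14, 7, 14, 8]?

14

Step 1: Count the frequency of each value:
  2: appears 1 time(s)
  6: appears 1 time(s)
  7: appears 1 time(s)
  8: appears 1 time(s)
  14: appears 3 time(s)
  17: appears 1 time(s)
Step 2: The value 14 appears most frequently (3 times).
Step 3: Mode = 14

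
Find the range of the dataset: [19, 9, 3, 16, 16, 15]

16

Step 1: Identify the maximum value: max = 19
Step 2: Identify the minimum value: min = 3
Step 3: Range = max - min = 19 - 3 = 16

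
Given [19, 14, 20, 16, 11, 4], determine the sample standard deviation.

5.8992

Step 1: Compute the mean: 14
Step 2: Sum of squared deviations from the mean: 174
Step 3: Sample variance = 174 / 5 = 34.8
Step 4: Standard deviation = sqrt(34.8) = 5.8992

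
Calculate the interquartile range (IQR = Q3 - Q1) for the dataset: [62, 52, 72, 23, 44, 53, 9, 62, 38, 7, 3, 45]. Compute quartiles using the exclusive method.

47.25

Step 1: Sort the data: [3, 7, 9, 23, 38, 44, 45, 52, 53, 62, 62, 72]
Step 2: n = 12
Step 3: Using the exclusive quartile method:
  Q1 = 12.5
  Q2 (median) = 44.5
  Q3 = 59.75
  IQR = Q3 - Q1 = 59.75 - 12.5 = 47.25
Step 4: IQR = 47.25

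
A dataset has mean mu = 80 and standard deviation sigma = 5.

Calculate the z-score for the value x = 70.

-2

Step 1: Recall the z-score formula: z = (x - mu) / sigma
Step 2: Substitute values: z = (70 - 80) / 5
Step 3: z = -10 / 5 = -2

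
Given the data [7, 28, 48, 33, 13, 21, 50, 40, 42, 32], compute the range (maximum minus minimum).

43

Step 1: Identify the maximum value: max = 50
Step 2: Identify the minimum value: min = 7
Step 3: Range = max - min = 50 - 7 = 43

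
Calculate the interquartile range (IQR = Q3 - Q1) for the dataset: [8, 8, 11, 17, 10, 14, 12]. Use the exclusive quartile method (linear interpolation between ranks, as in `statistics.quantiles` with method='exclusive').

6

Step 1: Sort the data: [8, 8, 10, 11, 12, 14, 17]
Step 2: n = 7
Step 3: Using the exclusive quartile method:
  Q1 = 8
  Q2 (median) = 11
  Q3 = 14
  IQR = Q3 - Q1 = 14 - 8 = 6
Step 4: IQR = 6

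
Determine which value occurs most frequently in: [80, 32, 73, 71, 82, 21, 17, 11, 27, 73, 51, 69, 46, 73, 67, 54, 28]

73

Step 1: Count the frequency of each value:
  11: appears 1 time(s)
  17: appears 1 time(s)
  21: appears 1 time(s)
  27: appears 1 time(s)
  28: appears 1 time(s)
  32: appears 1 time(s)
  46: appears 1 time(s)
  51: appears 1 time(s)
  54: appears 1 time(s)
  67: appears 1 time(s)
  69: appears 1 time(s)
  71: appears 1 time(s)
  73: appears 3 time(s)
  80: appears 1 time(s)
  82: appears 1 time(s)
Step 2: The value 73 appears most frequently (3 times).
Step 3: Mode = 73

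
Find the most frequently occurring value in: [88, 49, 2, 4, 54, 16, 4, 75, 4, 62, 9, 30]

4

Step 1: Count the frequency of each value:
  2: appears 1 time(s)
  4: appears 3 time(s)
  9: appears 1 time(s)
  16: appears 1 time(s)
  30: appears 1 time(s)
  49: appears 1 time(s)
  54: appears 1 time(s)
  62: appears 1 time(s)
  75: appears 1 time(s)
  88: appears 1 time(s)
Step 2: The value 4 appears most frequently (3 times).
Step 3: Mode = 4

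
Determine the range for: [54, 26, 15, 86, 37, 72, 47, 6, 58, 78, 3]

83

Step 1: Identify the maximum value: max = 86
Step 2: Identify the minimum value: min = 3
Step 3: Range = max - min = 86 - 3 = 83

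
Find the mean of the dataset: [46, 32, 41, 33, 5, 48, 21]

32.2857

Step 1: Sum all values: 46 + 32 + 41 + 33 + 5 + 48 + 21 = 226
Step 2: Count the number of values: n = 7
Step 3: Mean = sum / n = 226 / 7 = 32.2857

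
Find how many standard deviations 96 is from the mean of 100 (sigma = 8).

-0.5

Step 1: Recall the z-score formula: z = (x - mu) / sigma
Step 2: Substitute values: z = (96 - 100) / 8
Step 3: z = -4 / 8 = -0.5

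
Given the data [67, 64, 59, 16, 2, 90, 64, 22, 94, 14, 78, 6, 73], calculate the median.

64

Step 1: Sort the data in ascending order: [2, 6, 14, 16, 22, 59, 64, 64, 67, 73, 78, 90, 94]
Step 2: The number of values is n = 13.
Step 3: Since n is odd, the median is the middle value at position 7: 64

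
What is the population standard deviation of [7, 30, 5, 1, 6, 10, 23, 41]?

13.3692

Step 1: Compute the mean: 15.375
Step 2: Sum of squared deviations from the mean: 1429.875
Step 3: Population variance = 1429.875 / 8 = 178.7344
Step 4: Standard deviation = sqrt(178.7344) = 13.3692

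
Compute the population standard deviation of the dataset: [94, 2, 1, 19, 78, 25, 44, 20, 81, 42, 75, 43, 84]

31.2143

Step 1: Compute the mean: 46.7692
Step 2: Sum of squared deviations from the mean: 12666.3077
Step 3: Population variance = 12666.3077 / 13 = 974.3314
Step 4: Standard deviation = sqrt(974.3314) = 31.2143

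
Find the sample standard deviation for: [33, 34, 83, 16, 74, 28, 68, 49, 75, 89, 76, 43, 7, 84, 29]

27.2498

Step 1: Compute the mean: 52.5333
Step 2: Sum of squared deviations from the mean: 10395.7333
Step 3: Sample variance = 10395.7333 / 14 = 742.5524
Step 4: Standard deviation = sqrt(742.5524) = 27.2498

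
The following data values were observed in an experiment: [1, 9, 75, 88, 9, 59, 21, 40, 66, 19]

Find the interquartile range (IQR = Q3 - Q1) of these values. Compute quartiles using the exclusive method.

59.25

Step 1: Sort the data: [1, 9, 9, 19, 21, 40, 59, 66, 75, 88]
Step 2: n = 10
Step 3: Using the exclusive quartile method:
  Q1 = 9
  Q2 (median) = 30.5
  Q3 = 68.25
  IQR = Q3 - Q1 = 68.25 - 9 = 59.25
Step 4: IQR = 59.25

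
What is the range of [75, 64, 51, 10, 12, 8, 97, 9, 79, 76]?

89

Step 1: Identify the maximum value: max = 97
Step 2: Identify the minimum value: min = 8
Step 3: Range = max - min = 97 - 8 = 89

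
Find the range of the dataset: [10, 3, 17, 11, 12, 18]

15

Step 1: Identify the maximum value: max = 18
Step 2: Identify the minimum value: min = 3
Step 3: Range = max - min = 18 - 3 = 15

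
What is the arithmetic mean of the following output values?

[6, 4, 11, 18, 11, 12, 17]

11.2857

Step 1: Sum all values: 6 + 4 + 11 + 18 + 11 + 12 + 17 = 79
Step 2: Count the number of values: n = 7
Step 3: Mean = sum / n = 79 / 7 = 11.2857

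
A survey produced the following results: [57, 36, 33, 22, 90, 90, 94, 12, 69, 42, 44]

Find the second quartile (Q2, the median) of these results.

44

Step 1: Sort the data: [12, 22, 33, 36, 42, 44, 57, 69, 90, 90, 94]
Step 2: n = 11
Step 3: Q2 is the median. Since n is odd, it is the middle value at position 6: 44
Step 4: Q2 = 44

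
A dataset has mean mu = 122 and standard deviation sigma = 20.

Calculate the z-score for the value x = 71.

-2.55

Step 1: Recall the z-score formula: z = (x - mu) / sigma
Step 2: Substitute values: z = (71 - 122) / 20
Step 3: z = -51 / 20 = -2.55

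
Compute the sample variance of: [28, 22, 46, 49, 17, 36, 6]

243.4762

Step 1: Compute the mean: (28 + 22 + 46 + 49 + 17 + 36 + 6) / 7 = 29.1429
Step 2: Compute squared deviations from the mean:
  (28 - 29.1429)^2 = 1.3061
  (22 - 29.1429)^2 = 51.0204
  (46 - 29.1429)^2 = 284.1633
  (49 - 29.1429)^2 = 394.3061
  (17 - 29.1429)^2 = 147.449
  (36 - 29.1429)^2 = 47.0204
  (6 - 29.1429)^2 = 535.5918
Step 3: Sum of squared deviations = 1460.8571
Step 4: Sample variance = 1460.8571 / 6 = 243.4762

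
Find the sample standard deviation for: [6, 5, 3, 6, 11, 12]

3.5449

Step 1: Compute the mean: 7.1667
Step 2: Sum of squared deviations from the mean: 62.8333
Step 3: Sample variance = 62.8333 / 5 = 12.5667
Step 4: Standard deviation = sqrt(12.5667) = 3.5449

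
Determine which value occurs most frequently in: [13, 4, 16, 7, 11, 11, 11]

11

Step 1: Count the frequency of each value:
  4: appears 1 time(s)
  7: appears 1 time(s)
  11: appears 3 time(s)
  13: appears 1 time(s)
  16: appears 1 time(s)
Step 2: The value 11 appears most frequently (3 times).
Step 3: Mode = 11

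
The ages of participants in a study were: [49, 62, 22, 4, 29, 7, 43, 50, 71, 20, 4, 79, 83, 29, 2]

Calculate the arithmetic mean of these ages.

36.9333

Step 1: Sum all values: 49 + 62 + 22 + 4 + 29 + 7 + 43 + 50 + 71 + 20 + 4 + 79 + 83 + 29 + 2 = 554
Step 2: Count the number of values: n = 15
Step 3: Mean = sum / n = 554 / 15 = 36.9333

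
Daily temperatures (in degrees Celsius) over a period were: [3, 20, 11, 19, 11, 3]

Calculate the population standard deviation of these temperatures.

6.7433

Step 1: Compute the mean: 11.1667
Step 2: Sum of squared deviations from the mean: 272.8333
Step 3: Population variance = 272.8333 / 6 = 45.4722
Step 4: Standard deviation = sqrt(45.4722) = 6.7433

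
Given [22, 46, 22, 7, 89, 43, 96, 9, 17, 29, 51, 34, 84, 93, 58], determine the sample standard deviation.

31.0407

Step 1: Compute the mean: 46.6667
Step 2: Sum of squared deviations from the mean: 13489.3333
Step 3: Sample variance = 13489.3333 / 14 = 963.5238
Step 4: Standard deviation = sqrt(963.5238) = 31.0407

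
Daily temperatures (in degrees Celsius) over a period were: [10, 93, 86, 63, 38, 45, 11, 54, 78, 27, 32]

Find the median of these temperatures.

45

Step 1: Sort the data in ascending order: [10, 11, 27, 32, 38, 45, 54, 63, 78, 86, 93]
Step 2: The number of values is n = 11.
Step 3: Since n is odd, the median is the middle value at position 6: 45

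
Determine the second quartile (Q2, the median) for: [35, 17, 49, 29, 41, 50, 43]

41

Step 1: Sort the data: [17, 29, 35, 41, 43, 49, 50]
Step 2: n = 7
Step 3: Q2 is the median. Since n is odd, it is the middle value at position 4: 41
Step 4: Q2 = 41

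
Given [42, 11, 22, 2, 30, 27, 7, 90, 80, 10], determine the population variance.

834.69

Step 1: Compute the mean: (42 + 11 + 22 + 2 + 30 + 27 + 7 + 90 + 80 + 10) / 10 = 32.1
Step 2: Compute squared deviations from the mean:
  (42 - 32.1)^2 = 98.01
  (11 - 32.1)^2 = 445.21
  (22 - 32.1)^2 = 102.01
  (2 - 32.1)^2 = 906.01
  (30 - 32.1)^2 = 4.41
  (27 - 32.1)^2 = 26.01
  (7 - 32.1)^2 = 630.01
  (90 - 32.1)^2 = 3352.41
  (80 - 32.1)^2 = 2294.41
  (10 - 32.1)^2 = 488.41
Step 3: Sum of squared deviations = 8346.9
Step 4: Population variance = 8346.9 / 10 = 834.69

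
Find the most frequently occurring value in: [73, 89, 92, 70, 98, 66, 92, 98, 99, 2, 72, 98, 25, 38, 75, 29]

98

Step 1: Count the frequency of each value:
  2: appears 1 time(s)
  25: appears 1 time(s)
  29: appears 1 time(s)
  38: appears 1 time(s)
  66: appears 1 time(s)
  70: appears 1 time(s)
  72: appears 1 time(s)
  73: appears 1 time(s)
  75: appears 1 time(s)
  89: appears 1 time(s)
  92: appears 2 time(s)
  98: appears 3 time(s)
  99: appears 1 time(s)
Step 2: The value 98 appears most frequently (3 times).
Step 3: Mode = 98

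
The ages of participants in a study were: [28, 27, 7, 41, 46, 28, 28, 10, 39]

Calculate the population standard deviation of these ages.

12.3808

Step 1: Compute the mean: 28.2222
Step 2: Sum of squared deviations from the mean: 1379.5556
Step 3: Population variance = 1379.5556 / 9 = 153.284
Step 4: Standard deviation = sqrt(153.284) = 12.3808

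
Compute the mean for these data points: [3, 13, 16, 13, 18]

12.6

Step 1: Sum all values: 3 + 13 + 16 + 13 + 18 = 63
Step 2: Count the number of values: n = 5
Step 3: Mean = sum / n = 63 / 5 = 12.6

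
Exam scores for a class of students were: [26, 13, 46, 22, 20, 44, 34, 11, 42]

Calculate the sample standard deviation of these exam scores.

13.351

Step 1: Compute the mean: 28.6667
Step 2: Sum of squared deviations from the mean: 1426
Step 3: Sample variance = 1426 / 8 = 178.25
Step 4: Standard deviation = sqrt(178.25) = 13.351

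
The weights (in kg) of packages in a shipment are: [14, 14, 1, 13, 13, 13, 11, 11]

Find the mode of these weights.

13

Step 1: Count the frequency of each value:
  1: appears 1 time(s)
  11: appears 2 time(s)
  13: appears 3 time(s)
  14: appears 2 time(s)
Step 2: The value 13 appears most frequently (3 times).
Step 3: Mode = 13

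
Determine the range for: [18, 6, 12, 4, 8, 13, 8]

14

Step 1: Identify the maximum value: max = 18
Step 2: Identify the minimum value: min = 4
Step 3: Range = max - min = 18 - 4 = 14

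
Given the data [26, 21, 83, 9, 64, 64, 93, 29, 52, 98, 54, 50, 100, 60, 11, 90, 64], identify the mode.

64

Step 1: Count the frequency of each value:
  9: appears 1 time(s)
  11: appears 1 time(s)
  21: appears 1 time(s)
  26: appears 1 time(s)
  29: appears 1 time(s)
  50: appears 1 time(s)
  52: appears 1 time(s)
  54: appears 1 time(s)
  60: appears 1 time(s)
  64: appears 3 time(s)
  83: appears 1 time(s)
  90: appears 1 time(s)
  93: appears 1 time(s)
  98: appears 1 time(s)
  100: appears 1 time(s)
Step 2: The value 64 appears most frequently (3 times).
Step 3: Mode = 64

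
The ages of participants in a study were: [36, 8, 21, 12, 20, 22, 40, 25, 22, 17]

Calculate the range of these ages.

32

Step 1: Identify the maximum value: max = 40
Step 2: Identify the minimum value: min = 8
Step 3: Range = max - min = 40 - 8 = 32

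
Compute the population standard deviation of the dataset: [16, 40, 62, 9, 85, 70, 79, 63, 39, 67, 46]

23.5112

Step 1: Compute the mean: 52.3636
Step 2: Sum of squared deviations from the mean: 6080.5455
Step 3: Population variance = 6080.5455 / 11 = 552.7769
Step 4: Standard deviation = sqrt(552.7769) = 23.5112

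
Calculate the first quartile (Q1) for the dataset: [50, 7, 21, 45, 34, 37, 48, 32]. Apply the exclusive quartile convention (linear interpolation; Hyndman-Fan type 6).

23.75

Step 1: Sort the data: [7, 21, 32, 34, 37, 45, 48, 50]
Step 2: n = 8
Step 3: Using the exclusive quartile method:
  Q1 = 23.75
  Q2 (median) = 35.5
  Q3 = 47.25
  IQR = Q3 - Q1 = 47.25 - 23.75 = 23.5
Step 4: Q1 = 23.75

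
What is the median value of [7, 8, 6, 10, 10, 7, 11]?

8

Step 1: Sort the data in ascending order: [6, 7, 7, 8, 10, 10, 11]
Step 2: The number of values is n = 7.
Step 3: Since n is odd, the median is the middle value at position 4: 8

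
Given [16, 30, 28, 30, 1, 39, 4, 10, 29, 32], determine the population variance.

154.69

Step 1: Compute the mean: (16 + 30 + 28 + 30 + 1 + 39 + 4 + 10 + 29 + 32) / 10 = 21.9
Step 2: Compute squared deviations from the mean:
  (16 - 21.9)^2 = 34.81
  (30 - 21.9)^2 = 65.61
  (28 - 21.9)^2 = 37.21
  (30 - 21.9)^2 = 65.61
  (1 - 21.9)^2 = 436.81
  (39 - 21.9)^2 = 292.41
  (4 - 21.9)^2 = 320.41
  (10 - 21.9)^2 = 141.61
  (29 - 21.9)^2 = 50.41
  (32 - 21.9)^2 = 102.01
Step 3: Sum of squared deviations = 1546.9
Step 4: Population variance = 1546.9 / 10 = 154.69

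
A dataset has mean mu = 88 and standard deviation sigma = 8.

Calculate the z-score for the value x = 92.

0.5

Step 1: Recall the z-score formula: z = (x - mu) / sigma
Step 2: Substitute values: z = (92 - 88) / 8
Step 3: z = 4 / 8 = 0.5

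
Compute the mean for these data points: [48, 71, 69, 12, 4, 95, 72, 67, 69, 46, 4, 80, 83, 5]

51.7857

Step 1: Sum all values: 48 + 71 + 69 + 12 + 4 + 95 + 72 + 67 + 69 + 46 + 4 + 80 + 83 + 5 = 725
Step 2: Count the number of values: n = 14
Step 3: Mean = sum / n = 725 / 14 = 51.7857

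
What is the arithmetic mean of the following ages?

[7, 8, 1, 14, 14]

8.8

Step 1: Sum all values: 7 + 8 + 1 + 14 + 14 = 44
Step 2: Count the number of values: n = 5
Step 3: Mean = sum / n = 44 / 5 = 8.8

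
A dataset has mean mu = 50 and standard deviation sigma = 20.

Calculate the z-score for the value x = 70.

1

Step 1: Recall the z-score formula: z = (x - mu) / sigma
Step 2: Substitute values: z = (70 - 50) / 20
Step 3: z = 20 / 20 = 1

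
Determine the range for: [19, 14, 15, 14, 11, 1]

18

Step 1: Identify the maximum value: max = 19
Step 2: Identify the minimum value: min = 1
Step 3: Range = max - min = 19 - 1 = 18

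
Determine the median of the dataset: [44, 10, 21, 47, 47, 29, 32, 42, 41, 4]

36.5

Step 1: Sort the data in ascending order: [4, 10, 21, 29, 32, 41, 42, 44, 47, 47]
Step 2: The number of values is n = 10.
Step 3: Since n is even, the median is the average of positions 5 and 6:
  Median = (32 + 41) / 2 = 36.5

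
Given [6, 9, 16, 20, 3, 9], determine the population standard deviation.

5.7951

Step 1: Compute the mean: 10.5
Step 2: Sum of squared deviations from the mean: 201.5
Step 3: Population variance = 201.5 / 6 = 33.5833
Step 4: Standard deviation = sqrt(33.5833) = 5.7951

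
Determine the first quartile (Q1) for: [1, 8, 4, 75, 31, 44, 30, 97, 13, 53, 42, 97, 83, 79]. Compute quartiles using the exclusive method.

11.75

Step 1: Sort the data: [1, 4, 8, 13, 30, 31, 42, 44, 53, 75, 79, 83, 97, 97]
Step 2: n = 14
Step 3: Using the exclusive quartile method:
  Q1 = 11.75
  Q2 (median) = 43
  Q3 = 80
  IQR = Q3 - Q1 = 80 - 11.75 = 68.25
Step 4: Q1 = 11.75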